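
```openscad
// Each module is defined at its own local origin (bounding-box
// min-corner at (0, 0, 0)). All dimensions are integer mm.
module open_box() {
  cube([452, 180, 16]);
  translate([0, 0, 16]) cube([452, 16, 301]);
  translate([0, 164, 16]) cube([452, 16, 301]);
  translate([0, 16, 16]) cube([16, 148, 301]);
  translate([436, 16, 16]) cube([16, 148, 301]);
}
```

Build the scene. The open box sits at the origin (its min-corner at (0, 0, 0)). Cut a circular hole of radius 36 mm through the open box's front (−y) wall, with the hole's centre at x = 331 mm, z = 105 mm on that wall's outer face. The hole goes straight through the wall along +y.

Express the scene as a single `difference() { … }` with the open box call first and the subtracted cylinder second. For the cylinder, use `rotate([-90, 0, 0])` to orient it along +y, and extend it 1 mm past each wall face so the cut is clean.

difference() {
  open_box();
  translate([331, -1, 105]) rotate([-90, 0, 0]) cylinder(h = 18, r = 36);
}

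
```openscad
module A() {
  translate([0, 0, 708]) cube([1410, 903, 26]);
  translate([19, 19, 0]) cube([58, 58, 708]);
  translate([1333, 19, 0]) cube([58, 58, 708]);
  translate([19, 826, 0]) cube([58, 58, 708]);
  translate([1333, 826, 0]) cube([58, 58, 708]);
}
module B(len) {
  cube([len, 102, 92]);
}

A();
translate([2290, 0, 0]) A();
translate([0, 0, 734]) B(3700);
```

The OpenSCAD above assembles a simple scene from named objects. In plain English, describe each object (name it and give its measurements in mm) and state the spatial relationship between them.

A is a table: top 1410 mm (x) × 903 mm (y), 26 mm thick, upper face at z = 734 mm, on four 58×58 mm square legs, each inset 19 mm from the nearest pair of top edges, running from z = 0 to the bottom of the top.

B is a rectangular beam 3700 mm long (x), 102 mm deep (y), 92 mm thick (z).

The beam spans the tops of two tables placed 880 mm apart, resting at z = 734 mm.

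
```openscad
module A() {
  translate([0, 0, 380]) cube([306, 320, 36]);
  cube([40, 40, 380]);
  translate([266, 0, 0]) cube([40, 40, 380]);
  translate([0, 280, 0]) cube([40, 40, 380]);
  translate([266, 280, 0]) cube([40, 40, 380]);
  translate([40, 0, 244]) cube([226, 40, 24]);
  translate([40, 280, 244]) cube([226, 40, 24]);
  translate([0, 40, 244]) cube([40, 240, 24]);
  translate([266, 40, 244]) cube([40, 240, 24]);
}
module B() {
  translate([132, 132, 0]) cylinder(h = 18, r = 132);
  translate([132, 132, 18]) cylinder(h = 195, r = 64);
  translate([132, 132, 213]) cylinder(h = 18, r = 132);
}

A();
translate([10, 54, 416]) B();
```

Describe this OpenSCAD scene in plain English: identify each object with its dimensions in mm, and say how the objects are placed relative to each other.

A is a four-legged stool. The seat is a 306×320×36 mm slab whose top surface is at z = 416 mm; four square legs, each 40×40 mm in cross-section, run from the floor (z = 0) to the underside of the seat, each flush with a corner of the seat. Four stretchers, 40 mm wide and 24 mm tall, connect adjacent legs with their undersides at z = 244 mm, each running between the inner faces of the legs it joins and aligned with the legs' outer faces on the other axis.

B is a spool: two coaxial disc flanges of radius 132 mm and thickness 18 mm, joined by a core cylinder of radius 64 mm and height 195 mm. The lower flange rests on z = 0 and the three cylinders share a vertical axis.

The spool is on top of the stool.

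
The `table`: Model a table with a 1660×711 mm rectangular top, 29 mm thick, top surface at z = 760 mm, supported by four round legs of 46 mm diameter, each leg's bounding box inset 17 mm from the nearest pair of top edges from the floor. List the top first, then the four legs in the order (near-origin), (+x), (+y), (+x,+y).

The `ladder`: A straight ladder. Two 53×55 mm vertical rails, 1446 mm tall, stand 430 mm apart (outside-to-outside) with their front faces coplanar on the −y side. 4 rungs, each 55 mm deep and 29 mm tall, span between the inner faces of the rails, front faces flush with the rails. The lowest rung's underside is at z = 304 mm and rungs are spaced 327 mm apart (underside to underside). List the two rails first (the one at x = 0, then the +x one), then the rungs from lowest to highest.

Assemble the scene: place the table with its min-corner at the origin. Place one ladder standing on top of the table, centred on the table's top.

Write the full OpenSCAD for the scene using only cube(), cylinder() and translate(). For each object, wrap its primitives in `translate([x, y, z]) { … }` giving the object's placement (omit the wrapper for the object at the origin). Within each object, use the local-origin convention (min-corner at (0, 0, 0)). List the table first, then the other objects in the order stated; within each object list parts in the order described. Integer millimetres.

translate([0, 0, 731]) cube([1660, 711, 29]);
translate([40, 40, 0]) cylinder(h = 731, r = 23);
translate([1620, 40, 0]) cylinder(h = 731, r = 23);
translate([40, 671, 0]) cylinder(h = 731, r = 23);
translate([1620, 671, 0]) cylinder(h = 731, r = 23);
translate([615, 328, 760]) {
  cube([53, 55, 1446]);
  translate([377, 0, 0]) cube([53, 55, 1446]);
  translate([53, 0, 304]) cube([324, 55, 29]);
  translate([53, 0, 631]) cube([324, 55, 29]);
  translate([53, 0, 958]) cube([324, 55, 29]);
  translate([53, 0, 1285]) cube([324, 55, 29]);
}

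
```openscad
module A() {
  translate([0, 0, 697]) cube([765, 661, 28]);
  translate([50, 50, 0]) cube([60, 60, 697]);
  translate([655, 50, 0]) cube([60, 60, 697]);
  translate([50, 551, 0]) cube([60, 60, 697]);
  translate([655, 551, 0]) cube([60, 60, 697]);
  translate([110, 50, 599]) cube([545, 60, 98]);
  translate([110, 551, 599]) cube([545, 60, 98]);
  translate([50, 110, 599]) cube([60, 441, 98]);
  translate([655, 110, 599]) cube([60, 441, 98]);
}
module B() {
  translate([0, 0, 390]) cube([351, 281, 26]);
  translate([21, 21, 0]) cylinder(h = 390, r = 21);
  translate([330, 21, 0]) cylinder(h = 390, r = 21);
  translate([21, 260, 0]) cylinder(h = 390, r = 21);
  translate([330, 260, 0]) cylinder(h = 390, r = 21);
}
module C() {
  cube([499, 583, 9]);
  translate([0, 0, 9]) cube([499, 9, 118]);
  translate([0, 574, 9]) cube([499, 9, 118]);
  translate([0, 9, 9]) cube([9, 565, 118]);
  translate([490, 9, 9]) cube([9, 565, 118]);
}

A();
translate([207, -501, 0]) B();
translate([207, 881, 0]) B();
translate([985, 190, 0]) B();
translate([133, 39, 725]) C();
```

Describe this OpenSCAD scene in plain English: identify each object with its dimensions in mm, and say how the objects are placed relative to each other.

A is a table with a 765×661 mm rectangular top, 28 mm thick, top surface at z = 725 mm, supported by four 60×60 mm square legs, each inset 50 mm from the nearest pair of top edges, running from the floor. Four apron rails, 60 mm thick and 98 mm tall, run between adjacent legs with their top edges flush with the underside of the top and their outer faces flush with the legs' outer faces.

B is a four-legged stool. The seat is a 351×281×26 mm slab whose top surface is at z = 416 mm; four round legs, each 42 mm in diameter, run from the floor (z = 0) to the underside of the seat, each leg's axis is inset half a diameter from the nearest pair of seat edges (so the leg's bounding box is flush with the corner).

C is an open-topped rectangular box: outside dimensions 499×583×127 mm, with a uniform wall and base thickness of 9 mm. The base is a full 499×583 slab on the floor; four walls sit on top of the base. The front and back walls (the −y and +y sides) span the full width; the two side walls fit between them.

Three stools sit around the table at the −y, +y, +x sides. The open box is on top of the table, centred.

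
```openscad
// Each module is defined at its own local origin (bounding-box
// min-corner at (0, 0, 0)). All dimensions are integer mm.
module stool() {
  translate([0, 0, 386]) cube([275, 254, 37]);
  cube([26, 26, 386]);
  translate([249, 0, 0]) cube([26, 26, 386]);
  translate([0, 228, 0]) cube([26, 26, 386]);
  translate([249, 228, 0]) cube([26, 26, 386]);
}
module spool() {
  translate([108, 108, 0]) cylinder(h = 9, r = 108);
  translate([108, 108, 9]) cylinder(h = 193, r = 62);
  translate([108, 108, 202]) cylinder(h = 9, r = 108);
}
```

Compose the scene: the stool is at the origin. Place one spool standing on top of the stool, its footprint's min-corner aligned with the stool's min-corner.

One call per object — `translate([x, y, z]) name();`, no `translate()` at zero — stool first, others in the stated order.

stool();
translate([0, 0, 423]) spool();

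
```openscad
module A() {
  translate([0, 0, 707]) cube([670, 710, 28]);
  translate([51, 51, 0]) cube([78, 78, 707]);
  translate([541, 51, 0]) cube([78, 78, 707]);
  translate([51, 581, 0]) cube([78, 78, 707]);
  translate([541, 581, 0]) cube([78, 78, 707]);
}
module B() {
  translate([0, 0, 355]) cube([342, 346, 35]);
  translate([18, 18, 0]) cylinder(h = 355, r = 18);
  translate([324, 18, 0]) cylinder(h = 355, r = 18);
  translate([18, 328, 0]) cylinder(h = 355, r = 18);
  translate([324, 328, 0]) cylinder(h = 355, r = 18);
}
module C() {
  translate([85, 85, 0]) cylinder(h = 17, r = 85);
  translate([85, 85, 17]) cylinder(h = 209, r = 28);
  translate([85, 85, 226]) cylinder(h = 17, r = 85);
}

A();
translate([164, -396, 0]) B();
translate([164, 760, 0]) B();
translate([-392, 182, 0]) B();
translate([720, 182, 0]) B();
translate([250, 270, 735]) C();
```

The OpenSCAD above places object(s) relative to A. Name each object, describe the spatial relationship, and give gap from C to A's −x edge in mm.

A is a table. B is a stool. C is a spool. Four stools sit around the table at the −y, +y, −x, +x sides. The spool is on top of the table, centred. The gap from the spool to the table's −x edge is 250 mm.

The spool's min-x is at 250; the table's min-x is 0; gap = 250 mm.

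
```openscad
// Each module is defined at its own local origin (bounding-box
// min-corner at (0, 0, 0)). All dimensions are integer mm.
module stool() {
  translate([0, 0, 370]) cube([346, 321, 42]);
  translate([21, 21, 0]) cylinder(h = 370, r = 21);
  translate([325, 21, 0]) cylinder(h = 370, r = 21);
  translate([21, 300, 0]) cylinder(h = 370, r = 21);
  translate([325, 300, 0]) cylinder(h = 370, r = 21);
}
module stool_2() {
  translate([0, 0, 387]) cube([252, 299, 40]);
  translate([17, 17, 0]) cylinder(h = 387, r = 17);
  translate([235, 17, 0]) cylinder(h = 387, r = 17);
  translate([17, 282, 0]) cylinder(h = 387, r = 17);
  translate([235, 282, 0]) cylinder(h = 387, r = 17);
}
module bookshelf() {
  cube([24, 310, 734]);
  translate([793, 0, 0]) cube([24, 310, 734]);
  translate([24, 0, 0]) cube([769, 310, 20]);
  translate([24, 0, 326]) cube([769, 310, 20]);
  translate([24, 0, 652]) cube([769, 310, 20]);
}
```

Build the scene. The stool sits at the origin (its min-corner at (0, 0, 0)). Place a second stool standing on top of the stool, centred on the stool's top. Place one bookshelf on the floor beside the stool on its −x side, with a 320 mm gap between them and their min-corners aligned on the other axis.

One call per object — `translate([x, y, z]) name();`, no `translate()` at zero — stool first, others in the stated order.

stool();
translate([47, 11, 412]) stool_2();
translate([-1137, 0, 0]) bookshelf();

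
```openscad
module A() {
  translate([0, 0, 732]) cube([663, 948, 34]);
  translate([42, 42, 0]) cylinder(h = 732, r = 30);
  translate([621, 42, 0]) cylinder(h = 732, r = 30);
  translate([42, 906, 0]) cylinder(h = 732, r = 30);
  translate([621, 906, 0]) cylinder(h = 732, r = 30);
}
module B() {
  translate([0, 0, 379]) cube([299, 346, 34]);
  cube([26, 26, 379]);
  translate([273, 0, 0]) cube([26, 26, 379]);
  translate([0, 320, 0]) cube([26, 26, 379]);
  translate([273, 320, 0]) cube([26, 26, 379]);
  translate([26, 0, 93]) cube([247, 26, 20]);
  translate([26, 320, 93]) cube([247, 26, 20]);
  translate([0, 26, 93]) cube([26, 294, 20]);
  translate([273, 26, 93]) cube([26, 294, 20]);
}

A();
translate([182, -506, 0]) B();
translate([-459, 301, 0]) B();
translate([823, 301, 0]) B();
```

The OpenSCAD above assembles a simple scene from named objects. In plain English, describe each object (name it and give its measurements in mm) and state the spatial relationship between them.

A is a rectangular dining table. The top is 663×948×34 mm with its upper surface at z = 766 mm. It stands on four round legs of 60 mm diameter, each leg's bounding box inset 12 mm from the nearest pair of top edges, running from the floor to the underside of the top.

B is a four-legged stool. The seat is 299×346 mm, 34 mm thick, top at z = 413 mm. It stands on four square legs, each 26×26 mm in cross-section, from z = 0 to the seat underside, each flush with a corner of the seat. Four stretchers, 26 mm wide and 20 mm tall, connect adjacent legs with their undersides at z = 93 mm, each running between the inner faces of the legs it joins and aligned with the legs' outer faces on the other axis.

Three stools sit around the table at the −y, −x, +x sides.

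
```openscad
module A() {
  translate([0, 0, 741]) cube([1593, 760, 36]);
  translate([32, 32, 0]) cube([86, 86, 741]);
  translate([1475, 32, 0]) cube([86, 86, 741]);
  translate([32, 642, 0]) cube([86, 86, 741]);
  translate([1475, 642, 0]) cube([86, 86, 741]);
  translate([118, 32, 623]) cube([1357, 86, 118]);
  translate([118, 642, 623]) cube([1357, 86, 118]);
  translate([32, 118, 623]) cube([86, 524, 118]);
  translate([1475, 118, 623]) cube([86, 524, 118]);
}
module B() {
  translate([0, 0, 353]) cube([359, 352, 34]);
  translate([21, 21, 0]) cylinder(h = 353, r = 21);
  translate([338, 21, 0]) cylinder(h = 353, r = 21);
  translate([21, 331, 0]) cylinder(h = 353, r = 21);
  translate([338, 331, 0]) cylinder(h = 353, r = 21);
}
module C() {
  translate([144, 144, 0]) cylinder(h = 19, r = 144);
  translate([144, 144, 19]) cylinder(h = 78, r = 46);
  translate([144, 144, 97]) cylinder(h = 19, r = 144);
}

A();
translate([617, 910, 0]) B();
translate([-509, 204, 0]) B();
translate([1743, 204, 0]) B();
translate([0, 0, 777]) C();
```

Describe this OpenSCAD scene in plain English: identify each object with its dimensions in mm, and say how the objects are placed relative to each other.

A is a rectangular dining table. The top is 1593×760×36 mm with its upper surface at z = 777 mm. It stands on four 86×86 mm square legs, each inset 32 mm from the nearest pair of top edges, running from the floor to the underside of the top. Four apron rails, 86 mm thick and 118 mm tall, run between adjacent legs with their top edges flush with the underside of the top and their outer faces flush with the legs' outer faces.

B is a four-legged stool. The seat is 359×352 mm, 34 mm thick, top at z = 387 mm. It stands on four round legs, each 42 mm in diameter, from z = 0 to the seat underside, each leg's axis is inset half a diameter from the nearest pair of seat edges (so the leg's bounding box is flush with the corner).

C is a spool: two coaxial disc flanges of radius 144 mm and thickness 19 mm, joined by a core cylinder of radius 46 mm and height 78 mm. The lower flange rests on z = 0 and the three cylinders share a vertical axis.

Three stools sit around the table at the +y, −x, +x sides. The spool is on top of the table.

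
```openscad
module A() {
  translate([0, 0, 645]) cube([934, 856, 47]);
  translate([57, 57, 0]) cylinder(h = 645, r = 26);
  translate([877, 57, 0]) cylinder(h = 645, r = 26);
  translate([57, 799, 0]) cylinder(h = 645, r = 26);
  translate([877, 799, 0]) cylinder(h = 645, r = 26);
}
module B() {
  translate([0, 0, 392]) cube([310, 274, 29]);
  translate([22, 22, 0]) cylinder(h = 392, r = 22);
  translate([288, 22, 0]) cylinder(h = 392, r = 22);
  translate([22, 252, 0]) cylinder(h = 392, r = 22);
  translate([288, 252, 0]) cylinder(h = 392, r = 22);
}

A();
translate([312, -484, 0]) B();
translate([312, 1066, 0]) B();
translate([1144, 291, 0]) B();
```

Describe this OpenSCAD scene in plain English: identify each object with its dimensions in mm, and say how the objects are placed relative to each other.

A is a table with a 934×856 mm rectangular top, 47 mm thick, top surface at z = 692 mm, supported by four round legs of 52 mm diameter, each leg's bounding box inset 31 mm from the nearest pair of top edges, running from the floor.

B is a four-legged stool. The seat is a 310×274×29 mm slab whose top surface is at z = 421 mm; four round legs, each 44 mm in diameter, run from the floor (z = 0) to the underside of the seat, each leg's axis is inset half a diameter from the nearest pair of seat edges (so the leg's bounding box is flush with the corner).

Three stools sit around the table at the −y, +y, +x sides.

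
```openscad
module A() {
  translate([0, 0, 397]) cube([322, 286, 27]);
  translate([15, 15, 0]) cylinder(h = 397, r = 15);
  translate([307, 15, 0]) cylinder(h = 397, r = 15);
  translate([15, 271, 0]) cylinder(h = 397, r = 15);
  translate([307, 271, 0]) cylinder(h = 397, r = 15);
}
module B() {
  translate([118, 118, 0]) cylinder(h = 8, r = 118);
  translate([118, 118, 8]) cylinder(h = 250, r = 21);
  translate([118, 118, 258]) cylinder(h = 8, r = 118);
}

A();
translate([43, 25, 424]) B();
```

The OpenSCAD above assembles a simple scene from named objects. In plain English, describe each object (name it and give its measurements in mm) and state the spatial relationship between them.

A is a four-legged stool. The seat is a 322×286×27 mm slab whose top surface is at z = 424 mm; four round legs, each 30 mm in diameter, run from the floor (z = 0) to the underside of the seat, each leg's axis is inset half a diameter from the nearest pair of seat edges (so the leg's bounding box is flush with the corner).

B is a spool: two coaxial disc flanges of radius 118 mm and thickness 8 mm, joined by a core cylinder of radius 21 mm and height 250 mm. The lower flange rests on z = 0 and the three cylinders share a vertical axis.

The spool is on top of the stool, centred.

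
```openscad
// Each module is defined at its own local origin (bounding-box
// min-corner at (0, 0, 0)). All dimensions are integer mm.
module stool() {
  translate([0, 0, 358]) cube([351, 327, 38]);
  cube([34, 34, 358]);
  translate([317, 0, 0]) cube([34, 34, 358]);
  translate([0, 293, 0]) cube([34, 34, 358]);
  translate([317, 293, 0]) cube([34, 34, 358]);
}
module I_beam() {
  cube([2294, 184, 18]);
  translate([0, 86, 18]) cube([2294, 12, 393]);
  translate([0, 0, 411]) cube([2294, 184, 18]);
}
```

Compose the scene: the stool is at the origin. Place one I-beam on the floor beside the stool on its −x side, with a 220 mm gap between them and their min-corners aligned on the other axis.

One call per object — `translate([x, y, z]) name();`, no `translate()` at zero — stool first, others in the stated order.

stool();
translate([-2514, 0, 0]) I_beam();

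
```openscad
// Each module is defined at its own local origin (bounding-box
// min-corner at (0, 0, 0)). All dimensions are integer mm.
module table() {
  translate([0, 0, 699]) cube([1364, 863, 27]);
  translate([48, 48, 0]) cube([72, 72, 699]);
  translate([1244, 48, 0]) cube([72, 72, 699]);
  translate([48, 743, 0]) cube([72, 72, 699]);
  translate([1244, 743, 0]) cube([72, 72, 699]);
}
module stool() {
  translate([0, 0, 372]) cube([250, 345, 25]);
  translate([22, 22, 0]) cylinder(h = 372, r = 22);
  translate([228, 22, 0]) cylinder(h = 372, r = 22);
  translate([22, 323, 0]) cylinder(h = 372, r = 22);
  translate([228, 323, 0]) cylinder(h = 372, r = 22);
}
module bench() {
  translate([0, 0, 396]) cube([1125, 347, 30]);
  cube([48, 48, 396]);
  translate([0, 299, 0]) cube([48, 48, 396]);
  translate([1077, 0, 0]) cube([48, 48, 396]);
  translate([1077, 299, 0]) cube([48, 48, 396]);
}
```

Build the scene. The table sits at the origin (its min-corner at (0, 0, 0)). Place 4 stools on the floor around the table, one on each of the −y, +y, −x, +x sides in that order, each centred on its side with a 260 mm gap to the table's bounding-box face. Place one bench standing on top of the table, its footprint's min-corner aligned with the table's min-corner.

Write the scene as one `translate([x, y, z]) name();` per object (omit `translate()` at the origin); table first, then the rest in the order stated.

table();
translate([557, -605, 0]) stool();
translate([557, 1123, 0]) stool();
translate([-510, 259, 0]) stool();
translate([1624, 259, 0]) stool();
translate([0, 0, 726]) bench();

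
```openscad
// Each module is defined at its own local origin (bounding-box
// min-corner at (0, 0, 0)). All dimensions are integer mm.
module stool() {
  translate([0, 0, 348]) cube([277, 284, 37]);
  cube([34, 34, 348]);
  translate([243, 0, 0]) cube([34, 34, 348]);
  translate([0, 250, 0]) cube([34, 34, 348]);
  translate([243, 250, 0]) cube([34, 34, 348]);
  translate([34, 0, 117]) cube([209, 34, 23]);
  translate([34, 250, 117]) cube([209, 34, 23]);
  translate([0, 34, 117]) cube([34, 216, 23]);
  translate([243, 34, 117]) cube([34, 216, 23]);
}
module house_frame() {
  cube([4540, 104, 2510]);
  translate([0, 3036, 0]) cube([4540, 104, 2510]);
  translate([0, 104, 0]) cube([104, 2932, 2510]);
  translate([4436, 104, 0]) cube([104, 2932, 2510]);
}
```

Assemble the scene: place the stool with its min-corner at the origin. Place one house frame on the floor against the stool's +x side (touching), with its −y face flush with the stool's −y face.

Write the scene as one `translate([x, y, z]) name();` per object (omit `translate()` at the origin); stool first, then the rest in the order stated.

stool();
translate([277, 0, 0]) house_frame();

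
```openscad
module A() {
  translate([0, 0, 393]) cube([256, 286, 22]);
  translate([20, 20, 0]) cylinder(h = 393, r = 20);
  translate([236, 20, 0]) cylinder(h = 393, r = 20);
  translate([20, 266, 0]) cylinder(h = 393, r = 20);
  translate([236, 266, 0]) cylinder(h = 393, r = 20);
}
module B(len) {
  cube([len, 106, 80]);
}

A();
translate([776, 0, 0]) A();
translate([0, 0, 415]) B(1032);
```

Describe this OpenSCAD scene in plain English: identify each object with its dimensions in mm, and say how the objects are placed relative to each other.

A is a four-legged stool. The seat is 256×286 mm, 22 mm thick, top at z = 415 mm. It stands on four round legs, each 40 mm in diameter, from z = 0 to the seat underside, each leg's axis is inset half a diameter from the nearest pair of seat edges (so the leg's bounding box is flush with the corner).

B is a rectangular beam 1032 mm long (x), 106 mm deep (y), 80 mm thick (z).

The beam spans the tops of two stools placed 520 mm apart, resting at z = 415 mm.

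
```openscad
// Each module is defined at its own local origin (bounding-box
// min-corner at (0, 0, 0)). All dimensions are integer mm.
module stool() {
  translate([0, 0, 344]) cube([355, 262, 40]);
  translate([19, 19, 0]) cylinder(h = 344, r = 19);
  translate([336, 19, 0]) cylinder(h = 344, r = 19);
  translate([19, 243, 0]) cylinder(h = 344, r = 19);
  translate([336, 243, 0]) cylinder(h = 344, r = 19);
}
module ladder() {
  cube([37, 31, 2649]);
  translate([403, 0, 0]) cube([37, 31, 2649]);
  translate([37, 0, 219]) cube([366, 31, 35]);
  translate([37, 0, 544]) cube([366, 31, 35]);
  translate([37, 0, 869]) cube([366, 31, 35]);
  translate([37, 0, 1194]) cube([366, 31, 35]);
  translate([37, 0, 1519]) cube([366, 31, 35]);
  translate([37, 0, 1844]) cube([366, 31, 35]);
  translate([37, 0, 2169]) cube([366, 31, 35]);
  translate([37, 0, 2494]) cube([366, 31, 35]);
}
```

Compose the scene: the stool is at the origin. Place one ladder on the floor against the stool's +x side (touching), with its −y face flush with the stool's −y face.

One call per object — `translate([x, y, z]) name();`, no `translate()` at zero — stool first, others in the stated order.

stool();
translate([355, 0, 0]) ladder();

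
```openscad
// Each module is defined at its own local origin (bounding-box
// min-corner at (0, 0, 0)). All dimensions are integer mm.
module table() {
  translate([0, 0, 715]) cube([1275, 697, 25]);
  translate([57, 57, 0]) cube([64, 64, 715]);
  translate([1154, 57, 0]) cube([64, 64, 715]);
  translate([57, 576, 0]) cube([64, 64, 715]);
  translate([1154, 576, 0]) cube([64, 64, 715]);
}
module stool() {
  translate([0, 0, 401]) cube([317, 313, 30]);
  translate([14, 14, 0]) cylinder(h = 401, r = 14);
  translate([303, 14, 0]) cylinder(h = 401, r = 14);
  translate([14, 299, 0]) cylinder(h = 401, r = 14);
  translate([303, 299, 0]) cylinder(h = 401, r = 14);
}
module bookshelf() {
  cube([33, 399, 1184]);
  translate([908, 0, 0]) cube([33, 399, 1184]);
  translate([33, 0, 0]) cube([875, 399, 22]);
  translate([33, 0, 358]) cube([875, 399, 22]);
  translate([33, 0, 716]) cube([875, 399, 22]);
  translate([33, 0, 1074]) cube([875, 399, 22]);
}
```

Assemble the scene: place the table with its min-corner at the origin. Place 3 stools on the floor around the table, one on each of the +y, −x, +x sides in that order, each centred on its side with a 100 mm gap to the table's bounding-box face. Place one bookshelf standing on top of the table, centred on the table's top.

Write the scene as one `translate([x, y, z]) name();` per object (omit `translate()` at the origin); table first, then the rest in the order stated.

table();
translate([479, 797, 0]) stool();
translate([-417, 192, 0]) stool();
translate([1375, 192, 0]) stool();
translate([167, 149, 740]) bookshelf();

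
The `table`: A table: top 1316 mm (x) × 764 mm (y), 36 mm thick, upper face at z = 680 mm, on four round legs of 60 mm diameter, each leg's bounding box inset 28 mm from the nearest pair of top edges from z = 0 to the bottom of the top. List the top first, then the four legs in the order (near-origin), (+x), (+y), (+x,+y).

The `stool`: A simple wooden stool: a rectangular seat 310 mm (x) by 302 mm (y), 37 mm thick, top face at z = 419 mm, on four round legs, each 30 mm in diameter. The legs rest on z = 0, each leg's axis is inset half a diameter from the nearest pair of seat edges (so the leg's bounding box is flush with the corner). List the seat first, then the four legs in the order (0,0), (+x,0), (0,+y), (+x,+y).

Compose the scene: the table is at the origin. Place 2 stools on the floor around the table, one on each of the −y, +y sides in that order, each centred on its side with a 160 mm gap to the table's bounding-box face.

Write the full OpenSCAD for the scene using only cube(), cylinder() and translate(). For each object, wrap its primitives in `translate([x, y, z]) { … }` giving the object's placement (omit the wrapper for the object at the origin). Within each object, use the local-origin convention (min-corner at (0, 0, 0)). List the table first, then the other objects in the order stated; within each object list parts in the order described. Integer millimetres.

translate([0, 0, 644]) cube([1316, 764, 36]);
translate([58, 58, 0]) cylinder(h = 644, r = 30);
translate([1258, 58, 0]) cylinder(h = 644, r = 30);
translate([58, 706, 0]) cylinder(h = 644, r = 30);
translate([1258, 706, 0]) cylinder(h = 644, r = 30);
translate([503, -462, 0]) {
  translate([0, 0, 382]) cube([310, 302, 37]);
  translate([15, 15, 0]) cylinder(h = 382, r = 15);
  translate([295, 15, 0]) cylinder(h = 382, r = 15);
  translate([15, 287, 0]) cylinder(h = 382, r = 15);
  translate([295, 287, 0]) cylinder(h = 382, r = 15);
}
translate([503, 924, 0]) {
  translate([0, 0, 382]) cube([310, 302, 37]);
  translate([15, 15, 0]) cylinder(h = 382, r = 15);
  translate([295, 15, 0]) cylinder(h = 382, r = 15);
  translate([15, 287, 0]) cylinder(h = 382, r = 15);
  translate([295, 287, 0]) cylinder(h = 382, r = 15);
}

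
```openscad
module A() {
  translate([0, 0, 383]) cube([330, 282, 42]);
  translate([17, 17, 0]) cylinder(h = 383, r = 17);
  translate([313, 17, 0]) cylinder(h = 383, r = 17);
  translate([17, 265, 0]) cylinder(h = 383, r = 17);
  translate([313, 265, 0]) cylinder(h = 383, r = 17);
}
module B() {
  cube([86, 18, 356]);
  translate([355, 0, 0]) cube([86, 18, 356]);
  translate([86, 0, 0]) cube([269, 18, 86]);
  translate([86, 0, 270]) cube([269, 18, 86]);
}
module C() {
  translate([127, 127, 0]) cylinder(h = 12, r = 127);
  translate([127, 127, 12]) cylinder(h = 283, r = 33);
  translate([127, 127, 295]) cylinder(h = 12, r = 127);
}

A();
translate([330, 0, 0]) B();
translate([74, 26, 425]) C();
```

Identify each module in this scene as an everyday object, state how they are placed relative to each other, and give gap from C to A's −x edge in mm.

A is a stool. B is a picture frame. C is a spool. The picture frame is against the stool's +x side, with their −y faces flush. The spool is on top of the stool. The gap from the spool to the stool's −x edge is 74 mm.

The spool's min-x is at 74; the stool's min-x is 0; gap = 74 mm.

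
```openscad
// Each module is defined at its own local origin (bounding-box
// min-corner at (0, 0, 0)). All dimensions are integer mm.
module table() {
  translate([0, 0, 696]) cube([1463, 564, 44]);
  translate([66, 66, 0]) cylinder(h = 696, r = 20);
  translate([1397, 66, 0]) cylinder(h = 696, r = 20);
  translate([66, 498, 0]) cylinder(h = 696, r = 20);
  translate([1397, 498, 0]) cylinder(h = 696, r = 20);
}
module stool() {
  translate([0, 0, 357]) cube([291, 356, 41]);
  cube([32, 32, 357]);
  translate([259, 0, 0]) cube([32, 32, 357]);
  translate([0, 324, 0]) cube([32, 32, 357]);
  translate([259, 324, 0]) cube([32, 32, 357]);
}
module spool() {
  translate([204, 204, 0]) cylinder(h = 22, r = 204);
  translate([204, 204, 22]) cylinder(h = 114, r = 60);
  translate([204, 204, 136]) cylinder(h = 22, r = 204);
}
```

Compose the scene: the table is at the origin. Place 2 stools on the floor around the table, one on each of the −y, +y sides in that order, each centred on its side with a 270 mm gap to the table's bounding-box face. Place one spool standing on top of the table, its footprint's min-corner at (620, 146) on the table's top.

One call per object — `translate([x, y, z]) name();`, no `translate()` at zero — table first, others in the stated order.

table();
translate([586, -626, 0]) stool();
translate([586, 834, 0]) stool();
translate([620, 146, 740]) spool();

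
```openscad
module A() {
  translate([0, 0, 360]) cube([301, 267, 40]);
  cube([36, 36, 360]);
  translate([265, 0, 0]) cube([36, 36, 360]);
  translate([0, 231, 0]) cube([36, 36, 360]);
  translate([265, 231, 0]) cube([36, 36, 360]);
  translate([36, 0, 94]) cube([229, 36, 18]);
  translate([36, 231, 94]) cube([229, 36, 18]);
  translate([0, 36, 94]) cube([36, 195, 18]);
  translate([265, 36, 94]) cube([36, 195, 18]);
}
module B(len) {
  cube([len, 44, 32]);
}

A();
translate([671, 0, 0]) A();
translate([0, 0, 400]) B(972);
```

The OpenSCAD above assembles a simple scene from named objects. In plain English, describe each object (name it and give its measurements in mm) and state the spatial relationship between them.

A is a four-legged stool. The seat is 301×267 mm, 40 mm thick, top at z = 400 mm. It stands on four square legs, each 36×36 mm in cross-section, from z = 0 to the seat underside, each flush with a corner of the seat. Four stretchers, 36 mm wide and 18 mm tall, connect adjacent legs with their undersides at z = 94 mm, each running between the inner faces of the legs it joins and aligned with the legs' outer faces on the other axis.

B is a rectangular beam 972 mm long (x), 44 mm deep (y), 32 mm thick (z).

The beam spans the tops of two stools placed 370 mm apart, resting at z = 400 mm.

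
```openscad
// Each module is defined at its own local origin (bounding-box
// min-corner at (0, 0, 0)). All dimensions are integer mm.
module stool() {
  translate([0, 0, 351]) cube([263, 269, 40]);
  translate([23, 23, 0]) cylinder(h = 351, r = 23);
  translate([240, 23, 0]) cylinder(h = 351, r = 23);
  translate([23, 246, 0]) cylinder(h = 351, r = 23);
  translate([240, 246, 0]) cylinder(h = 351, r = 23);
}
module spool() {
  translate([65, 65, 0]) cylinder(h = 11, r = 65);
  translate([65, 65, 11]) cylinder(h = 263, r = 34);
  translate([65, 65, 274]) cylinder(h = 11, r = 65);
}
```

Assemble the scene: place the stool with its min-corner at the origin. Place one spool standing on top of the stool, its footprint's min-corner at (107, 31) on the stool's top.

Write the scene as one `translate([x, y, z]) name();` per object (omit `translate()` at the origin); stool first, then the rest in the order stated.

stool();
translate([107, 31, 391]) spool();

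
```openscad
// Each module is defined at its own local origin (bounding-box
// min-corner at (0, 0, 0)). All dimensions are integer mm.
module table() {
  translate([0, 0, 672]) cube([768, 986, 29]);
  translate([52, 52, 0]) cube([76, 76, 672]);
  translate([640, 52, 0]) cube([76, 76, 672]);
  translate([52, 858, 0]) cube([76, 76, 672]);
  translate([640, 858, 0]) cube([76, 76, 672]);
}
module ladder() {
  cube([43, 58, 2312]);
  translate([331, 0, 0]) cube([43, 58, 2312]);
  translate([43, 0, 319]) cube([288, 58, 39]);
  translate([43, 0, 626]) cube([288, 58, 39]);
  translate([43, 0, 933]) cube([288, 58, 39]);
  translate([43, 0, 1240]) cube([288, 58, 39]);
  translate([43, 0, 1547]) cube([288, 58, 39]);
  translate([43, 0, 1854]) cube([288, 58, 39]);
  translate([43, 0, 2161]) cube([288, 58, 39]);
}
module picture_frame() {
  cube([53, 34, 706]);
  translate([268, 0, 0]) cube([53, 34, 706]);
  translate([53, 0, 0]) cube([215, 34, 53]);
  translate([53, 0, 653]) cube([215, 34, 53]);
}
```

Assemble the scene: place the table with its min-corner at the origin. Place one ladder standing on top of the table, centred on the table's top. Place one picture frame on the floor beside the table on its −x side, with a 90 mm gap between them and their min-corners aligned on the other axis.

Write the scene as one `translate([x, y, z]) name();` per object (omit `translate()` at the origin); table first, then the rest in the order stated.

table();
translate([197, 464, 701]) ladder();
translate([-411, 0, 0]) picture_frame();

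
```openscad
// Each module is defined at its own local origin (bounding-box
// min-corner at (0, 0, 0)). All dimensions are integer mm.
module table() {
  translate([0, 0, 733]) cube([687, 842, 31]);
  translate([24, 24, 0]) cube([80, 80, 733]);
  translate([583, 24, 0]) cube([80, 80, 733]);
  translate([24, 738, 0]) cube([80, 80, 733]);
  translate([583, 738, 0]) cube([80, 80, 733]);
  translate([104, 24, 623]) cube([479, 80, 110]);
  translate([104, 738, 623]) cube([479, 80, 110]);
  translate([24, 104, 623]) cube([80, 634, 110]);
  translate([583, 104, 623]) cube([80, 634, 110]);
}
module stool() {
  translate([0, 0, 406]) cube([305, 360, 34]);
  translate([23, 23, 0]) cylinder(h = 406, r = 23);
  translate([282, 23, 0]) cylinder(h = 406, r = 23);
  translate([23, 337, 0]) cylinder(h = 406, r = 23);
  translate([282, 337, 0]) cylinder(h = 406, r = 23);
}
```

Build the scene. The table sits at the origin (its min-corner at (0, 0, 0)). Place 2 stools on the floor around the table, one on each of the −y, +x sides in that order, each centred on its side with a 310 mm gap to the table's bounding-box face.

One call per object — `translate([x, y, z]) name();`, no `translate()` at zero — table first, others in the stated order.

table();
translate([191, -670, 0]) stool();
translate([997, 241, 0]) stool();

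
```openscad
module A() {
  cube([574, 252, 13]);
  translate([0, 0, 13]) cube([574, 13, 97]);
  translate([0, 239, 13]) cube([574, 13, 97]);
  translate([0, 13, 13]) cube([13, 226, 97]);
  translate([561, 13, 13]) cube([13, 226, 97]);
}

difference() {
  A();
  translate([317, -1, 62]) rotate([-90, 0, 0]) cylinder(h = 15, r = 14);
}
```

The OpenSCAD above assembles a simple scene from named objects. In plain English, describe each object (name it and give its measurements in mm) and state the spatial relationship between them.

A is an open storage box with external size 574×252×110 mm and wall thickness 13 mm (the base is also 13 mm thick). The base covers the whole footprint; the four walls stand on the base, with the y-facing walls full-width and the x-facing walls fitting between their inner faces.

The open box has a circular hole of radius 14 mm through its front wall, centred at (x = 317, z = 62).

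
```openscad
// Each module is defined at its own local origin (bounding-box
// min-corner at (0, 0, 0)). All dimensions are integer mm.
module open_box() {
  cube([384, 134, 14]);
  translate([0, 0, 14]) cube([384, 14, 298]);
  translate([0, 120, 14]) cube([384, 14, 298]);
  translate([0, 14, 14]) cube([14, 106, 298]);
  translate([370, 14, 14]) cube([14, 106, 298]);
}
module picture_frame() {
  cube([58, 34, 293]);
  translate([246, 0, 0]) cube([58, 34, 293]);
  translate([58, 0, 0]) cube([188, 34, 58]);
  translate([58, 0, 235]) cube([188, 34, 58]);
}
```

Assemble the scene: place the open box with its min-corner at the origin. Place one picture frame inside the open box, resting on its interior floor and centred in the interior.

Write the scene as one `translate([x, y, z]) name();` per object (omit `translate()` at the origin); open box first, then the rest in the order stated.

open_box();
translate([40, 50, 14]) picture_frame();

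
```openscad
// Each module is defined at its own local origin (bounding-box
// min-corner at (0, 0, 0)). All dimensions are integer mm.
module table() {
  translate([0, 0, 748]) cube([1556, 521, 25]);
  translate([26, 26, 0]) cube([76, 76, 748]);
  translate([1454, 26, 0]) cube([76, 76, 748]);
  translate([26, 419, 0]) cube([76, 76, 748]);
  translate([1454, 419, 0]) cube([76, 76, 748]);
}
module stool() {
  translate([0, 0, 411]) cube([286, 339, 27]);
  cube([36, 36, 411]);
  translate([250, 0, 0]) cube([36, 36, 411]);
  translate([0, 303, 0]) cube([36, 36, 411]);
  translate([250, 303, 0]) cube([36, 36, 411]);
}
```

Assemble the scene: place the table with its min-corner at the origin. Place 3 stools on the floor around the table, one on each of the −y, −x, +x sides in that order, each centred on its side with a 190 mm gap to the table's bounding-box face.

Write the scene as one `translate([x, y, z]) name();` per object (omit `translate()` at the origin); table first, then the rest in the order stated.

table();
translate([635, -529, 0]) stool();
translate([-476, 91, 0]) stool();
translate([1746, 91, 0]) stool();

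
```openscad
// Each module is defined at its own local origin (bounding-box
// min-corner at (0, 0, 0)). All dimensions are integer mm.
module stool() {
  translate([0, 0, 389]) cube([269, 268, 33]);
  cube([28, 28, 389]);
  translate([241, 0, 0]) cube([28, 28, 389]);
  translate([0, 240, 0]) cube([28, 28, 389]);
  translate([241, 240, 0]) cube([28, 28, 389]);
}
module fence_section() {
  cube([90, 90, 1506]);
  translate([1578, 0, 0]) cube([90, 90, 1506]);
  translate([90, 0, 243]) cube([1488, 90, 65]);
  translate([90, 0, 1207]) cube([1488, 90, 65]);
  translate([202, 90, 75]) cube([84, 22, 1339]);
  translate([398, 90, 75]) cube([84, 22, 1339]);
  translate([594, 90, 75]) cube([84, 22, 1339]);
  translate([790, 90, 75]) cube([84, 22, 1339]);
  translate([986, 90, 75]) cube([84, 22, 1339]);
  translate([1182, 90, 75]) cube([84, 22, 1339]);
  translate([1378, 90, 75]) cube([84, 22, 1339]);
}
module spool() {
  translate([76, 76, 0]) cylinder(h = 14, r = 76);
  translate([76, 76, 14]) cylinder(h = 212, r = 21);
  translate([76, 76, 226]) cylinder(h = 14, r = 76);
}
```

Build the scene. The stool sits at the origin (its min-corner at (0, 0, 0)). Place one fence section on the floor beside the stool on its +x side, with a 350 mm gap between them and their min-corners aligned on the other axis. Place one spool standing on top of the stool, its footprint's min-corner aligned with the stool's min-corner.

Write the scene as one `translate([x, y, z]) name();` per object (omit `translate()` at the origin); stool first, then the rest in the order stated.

stool();
translate([619, 0, 0]) fence_section();
translate([0, 0, 422]) spool();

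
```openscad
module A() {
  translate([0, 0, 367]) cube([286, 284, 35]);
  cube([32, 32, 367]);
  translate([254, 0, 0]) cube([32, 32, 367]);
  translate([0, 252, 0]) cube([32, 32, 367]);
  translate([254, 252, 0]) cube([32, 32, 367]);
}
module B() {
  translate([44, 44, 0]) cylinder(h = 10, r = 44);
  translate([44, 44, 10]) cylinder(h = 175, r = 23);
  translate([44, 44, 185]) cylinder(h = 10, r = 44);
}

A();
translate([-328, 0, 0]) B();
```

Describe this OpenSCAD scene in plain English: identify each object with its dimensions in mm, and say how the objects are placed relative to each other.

A is a four-legged stool. The seat is a 286×284×35 mm slab whose top surface is at z = 402 mm; four square legs, each 32×32 mm in cross-section, run from the floor (z = 0) to the underside of the seat, each flush with a corner of the seat.

B is a spool: two coaxial disc flanges of radius 44 mm and thickness 10 mm, joined by a core cylinder of radius 23 mm and height 175 mm. The lower flange rests on z = 0 and the three cylinders share a vertical axis.

The spool is on the floor beside the stool on its −x side.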